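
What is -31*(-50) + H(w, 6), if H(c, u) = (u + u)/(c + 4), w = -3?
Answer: 1562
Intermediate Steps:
H(c, u) = 2*u/(4 + c) (H(c, u) = (2*u)/(4 + c) = 2*u/(4 + c))
-31*(-50) + H(w, 6) = -31*(-50) + 2*6/(4 - 3) = 1550 + 2*6/1 = 1550 + 2*6*1 = 1550 + 12 = 1562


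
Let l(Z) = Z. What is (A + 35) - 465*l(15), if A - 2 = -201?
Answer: -7139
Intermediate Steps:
A = -199 (A = 2 - 201 = -199)
(A + 35) - 465*l(15) = (-199 + 35) - 465*15 = -164 - 6975 = -7139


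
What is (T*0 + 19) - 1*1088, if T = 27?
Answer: -1069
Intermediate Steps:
(T*0 + 19) - 1*1088 = (27*0 + 19) - 1*1088 = (0 + 19) - 1088 = 19 - 1088 = -1069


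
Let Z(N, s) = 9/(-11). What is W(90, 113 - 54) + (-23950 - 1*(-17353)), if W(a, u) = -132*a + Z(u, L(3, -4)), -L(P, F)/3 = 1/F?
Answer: -203256/11 ≈ -18478.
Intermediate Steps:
L(P, F) = -3/F
Z(N, s) = -9/11 (Z(N, s) = 9*(-1/11) = -9/11)
W(a, u) = -9/11 - 132*a (W(a, u) = -132*a - 9/11 = -9/11 - 132*a)
W(90, 113 - 54) + (-23950 - 1*(-17353)) = (-9/11 - 132*90) + (-23950 - 1*(-17353)) = (-9/11 - 11880) + (-23950 + 17353) = -130689/11 - 6597 = -203256/11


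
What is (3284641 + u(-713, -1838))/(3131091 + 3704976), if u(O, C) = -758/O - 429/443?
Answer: 148211921648/308461898079 ≈ 0.48049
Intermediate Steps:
u(O, C) = -429/443 - 758/O (u(O, C) = -758/O - 429*1/443 = -758/O - 429/443 = -429/443 - 758/O)
(3284641 + u(-713, -1838))/(3131091 + 3704976) = (3284641 + (-429/443 - 758/(-713)))/(3131091 + 3704976) = (3284641 + (-429/443 - 758*(-1/713)))/6836067 = (3284641 + (-429/443 + 758/713))*(1/6836067) = (3284641 + 29917/315859)*(1/6836067) = (1037483451536/315859)*(1/6836067) = 148211921648/308461898079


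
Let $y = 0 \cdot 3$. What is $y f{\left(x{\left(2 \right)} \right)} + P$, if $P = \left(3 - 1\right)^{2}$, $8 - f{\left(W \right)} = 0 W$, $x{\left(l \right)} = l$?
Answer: $4$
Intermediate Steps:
$f{\left(W \right)} = 8$ ($f{\left(W \right)} = 8 - 0 W = 8 - 0 = 8 + 0 = 8$)
$P = 4$ ($P = 2^{2} = 4$)
$y = 0$
$y f{\left(x{\left(2 \right)} \right)} + P = 0 \cdot 8 + 4 = 0 + 4 = 4$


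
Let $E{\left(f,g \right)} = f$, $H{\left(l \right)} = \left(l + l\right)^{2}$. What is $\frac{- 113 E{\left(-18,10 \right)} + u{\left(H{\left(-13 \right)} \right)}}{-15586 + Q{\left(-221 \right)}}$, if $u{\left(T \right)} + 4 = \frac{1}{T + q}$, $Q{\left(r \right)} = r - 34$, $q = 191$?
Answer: $- \frac{1760011}{13734147} \approx -0.12815$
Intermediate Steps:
$H{\left(l \right)} = 4 l^{2}$ ($H{\left(l \right)} = \left(2 l\right)^{2} = 4 l^{2}$)
$Q{\left(r \right)} = -34 + r$ ($Q{\left(r \right)} = r - 34 = -34 + r$)
$u{\left(T \right)} = -4 + \frac{1}{191 + T}$ ($u{\left(T \right)} = -4 + \frac{1}{T + 191} = -4 + \frac{1}{191 + T}$)
$\frac{- 113 E{\left(-18,10 \right)} + u{\left(H{\left(-13 \right)} \right)}}{-15586 + Q{\left(-221 \right)}} = \frac{\left(-113\right) \left(-18\right) + \frac{-763 - 4 \cdot 4 \left(-13\right)^{2}}{191 + 4 \left(-13\right)^{2}}}{-15586 - 255} = \frac{2034 + \frac{-763 - 4 \cdot 4 \cdot 169}{191 + 4 \cdot 169}}{-15586 - 255} = \frac{2034 + \frac{-763 - 2704}{191 + 676}}{-15841} = \left(2034 + \frac{-763 - 2704}{867}\right) \left(- \frac{1}{15841}\right) = \left(2034 + \frac{1}{867} \left(-3467\right)\right) \left(- \frac{1}{15841}\right) = \left(2034 - \frac{3467}{867}\right) \left(- \frac{1}{15841}\right) = \frac{1760011}{867} \left(- \frac{1}{15841}\right) = - \frac{1760011}{13734147}$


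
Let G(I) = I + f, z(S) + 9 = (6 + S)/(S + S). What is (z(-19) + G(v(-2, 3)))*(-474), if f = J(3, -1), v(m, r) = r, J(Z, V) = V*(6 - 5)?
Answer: 59961/19 ≈ 3155.8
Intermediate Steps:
J(Z, V) = V (J(Z, V) = V*1 = V)
z(S) = -9 + (6 + S)/(2*S) (z(S) = -9 + (6 + S)/(S + S) = -9 + (6 + S)/((2*S)) = -9 + (6 + S)*(1/(2*S)) = -9 + (6 + S)/(2*S))
f = -1
G(I) = -1 + I (G(I) = I - 1 = -1 + I)
(z(-19) + G(v(-2, 3)))*(-474) = ((-17/2 + 3/(-19)) + (-1 + 3))*(-474) = ((-17/2 + 3*(-1/19)) + 2)*(-474) = ((-17/2 - 3/19) + 2)*(-474) = (-329/38 + 2)*(-474) = -253/38*(-474) = 59961/19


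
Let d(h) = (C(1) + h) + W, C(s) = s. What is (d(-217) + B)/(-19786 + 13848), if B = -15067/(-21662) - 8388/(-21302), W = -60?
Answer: 63427932467/1370027010356 ≈ 0.046297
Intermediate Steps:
B = 251329045/230721962 (B = -15067*(-1/21662) - 8388*(-1/21302) = 15067/21662 + 4194/10651 = 251329045/230721962 ≈ 1.0893)
d(h) = -59 + h (d(h) = (1 + h) - 60 = -59 + h)
(d(-217) + B)/(-19786 + 13848) = ((-59 - 217) + 251329045/230721962)/(-19786 + 13848) = (-276 + 251329045/230721962)/(-5938) = -63427932467/230721962*(-1/5938) = 63427932467/1370027010356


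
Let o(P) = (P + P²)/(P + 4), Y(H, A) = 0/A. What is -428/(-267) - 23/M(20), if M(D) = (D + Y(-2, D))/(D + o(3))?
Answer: -218378/9345 ≈ -23.368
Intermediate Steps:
Y(H, A) = 0
o(P) = (P + P²)/(4 + P)
M(D) = D/(12/7 + D) (M(D) = (D + 0)/(D + 3*(1 + 3)/(4 + 3)) = D/(D + 3*4/7) = D/(D + 3*(⅐)*4) = D/(D + 12/7) = D/(12/7 + D))
-428/(-267) - 23/M(20) = -428/(-267) - 23/(7*20/(12 + 7*20)) = -428*(-1/267) - 23/(7*20/(12 + 140)) = 428/267 - 23/(7*20/152) = 428/267 - 23/(7*20*(1/152)) = 428/267 - 23/35/38 = 428/267 - 23*38/35 = 428/267 - 874/35 = -218378/9345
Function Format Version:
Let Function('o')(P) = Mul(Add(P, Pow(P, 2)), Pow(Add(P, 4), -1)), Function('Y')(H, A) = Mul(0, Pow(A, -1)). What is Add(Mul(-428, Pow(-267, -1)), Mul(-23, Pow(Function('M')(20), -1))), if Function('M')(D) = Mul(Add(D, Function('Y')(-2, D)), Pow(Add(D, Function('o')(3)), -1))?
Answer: Rational(-218378, 9345) ≈ -23.368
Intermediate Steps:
Function('Y')(H, A) = 0
Function('o')(P) = Mul(Pow(Add(4, P), -1), Add(P, Pow(P, 2))) (Function('o')(P) = Mul(Add(P, Pow(P, 2)), Pow(Add(4, P), -1)) = Mul(Pow(Add(4, P), -1), Add(P, Pow(P, 2))))
Function('M')(D) = Mul(D, Pow(Add(Rational(12, 7), D), -1)) (Function('M')(D) = Mul(Add(D, 0), Pow(Add(D, Mul(3, Pow(Add(4, 3), -1), Add(1, 3))), -1)) = Mul(D, Pow(Add(D, Mul(3, Pow(7, -1), 4)), -1)) = Mul(D, Pow(Add(D, Mul(3, Rational(1, 7), 4)), -1)) = Mul(D, Pow(Add(D, Rational(12, 7)), -1)) = Mul(D, Pow(Add(Rational(12, 7), D), -1)))
Add(Mul(-428, Pow(-267, -1)), Mul(-23, Pow(Function('M')(20), -1))) = Add(Mul(-428, Pow(-267, -1)), Mul(-23, Pow(Mul(7, 20, Pow(Add(12, Mul(7, 20)), -1)), -1))) = Add(Mul(-428, Rational(-1, 267)), Mul(-23, Pow(Mul(7, 20, Pow(Add(12, 140), -1)), -1))) = Add(Rational(428, 267), Mul(-23, Pow(Mul(7, 20, Pow(152, -1)), -1))) = Add(Rational(428, 267), Mul(-23, Pow(Mul(7, 20, Rational(1, 152)), -1))) = Add(Rational(428, 267), Mul(-23, Pow(Rational(35, 38), -1))) = Add(Rational(428, 267), Mul(-23, Rational(38, 35))) = Add(Rational(428, 267), Rational(-874, 35)) = Rational(-218378, 9345)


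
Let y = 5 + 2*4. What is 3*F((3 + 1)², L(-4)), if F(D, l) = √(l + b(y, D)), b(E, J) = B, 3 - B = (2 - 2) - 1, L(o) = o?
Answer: 0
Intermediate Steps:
y = 13 (y = 5 + 8 = 13)
B = 4 (B = 3 - ((2 - 2) - 1) = 3 - (0 - 1) = 3 - 1*(-1) = 3 + 1 = 4)
b(E, J) = 4
F(D, l) = √(4 + l) (F(D, l) = √(l + 4) = √(4 + l))
3*F((3 + 1)², L(-4)) = 3*√(4 - 4) = 3*√0 = 3*0 = 0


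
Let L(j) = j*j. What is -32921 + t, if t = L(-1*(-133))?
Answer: -15232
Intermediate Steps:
L(j) = j²
t = 17689 (t = (-1*(-133))² = 133² = 17689)
-32921 + t = -32921 + 17689 = -15232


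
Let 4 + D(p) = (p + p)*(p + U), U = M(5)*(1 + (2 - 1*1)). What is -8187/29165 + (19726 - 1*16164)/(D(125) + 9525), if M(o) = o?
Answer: -250373947/1261998715 ≈ -0.19839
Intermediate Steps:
U = 10 (U = 5*(1 + (2 - 1*1)) = 5*(1 + (2 - 1)) = 5*(1 + 1) = 5*2 = 10)
D(p) = -4 + 2*p*(10 + p) (D(p) = -4 + (p + p)*(p + 10) = -4 + (2*p)*(10 + p) = -4 + 2*p*(10 + p))
-8187/29165 + (19726 - 1*16164)/(D(125) + 9525) = -8187/29165 + (19726 - 1*16164)/((-4 + 2*125² + 20*125) + 9525) = -8187*1/29165 + (19726 - 16164)/((-4 + 2*15625 + 2500) + 9525) = -8187/29165 + 3562/((-4 + 31250 + 2500) + 9525) = -8187/29165 + 3562/(33746 + 9525) = -8187/29165 + 3562/43271 = -250373947/1261998715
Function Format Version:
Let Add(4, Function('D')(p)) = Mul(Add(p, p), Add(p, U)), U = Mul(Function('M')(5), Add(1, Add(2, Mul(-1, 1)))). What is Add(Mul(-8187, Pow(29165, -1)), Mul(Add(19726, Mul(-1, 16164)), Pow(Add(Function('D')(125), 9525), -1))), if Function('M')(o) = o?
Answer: Rational(-250373947, 1261998715) ≈ -0.19839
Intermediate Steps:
U = 10 (U = Mul(5, Add(1, Add(2, Mul(-1, 1)))) = Mul(5, Add(1, Add(2, -1))) = Mul(5, Add(1, 1)) = Mul(5, 2) = 10)
Function('D')(p) = Add(-4, Mul(2, p, Add(10, p))) (Function('D')(p) = Add(-4, Mul(Add(p, p), Add(p, 10))) = Add(-4, Mul(Mul(2, p), Add(10, p))) = Add(-4, Mul(2, p, Add(10, p))))
Add(Mul(-8187, Pow(29165, -1)), Mul(Add(19726, Mul(-1, 16164)), Pow(Add(Function('D')(125), 9525), -1))) = Add(Mul(-8187, Pow(29165, -1)), Mul(Add(19726, Mul(-1, 16164)), Pow(Add(Add(-4, Mul(2, Pow(125, 2)), Mul(20, 125)), 9525), -1))) = Add(Mul(-8187, Rational(1, 29165)), Mul(Add(19726, -16164), Pow(Add(Add(-4, Mul(2, 15625), 2500), 9525), -1))) = Add(Rational(-8187, 29165), Mul(3562, Pow(Add(Add(-4, 31250, 2500), 9525), -1))) = Add(Rational(-8187, 29165), Mul(3562, Pow(Add(33746, 9525), -1))) = Add(Rational(-8187, 29165), Mul(3562, Pow(43271, -1))) = Add(Rational(-8187, 29165), Mul(3562, Rational(1, 43271))) = Add(Rational(-8187, 29165), Rational(3562, 43271)) = Rational(-250373947, 1261998715)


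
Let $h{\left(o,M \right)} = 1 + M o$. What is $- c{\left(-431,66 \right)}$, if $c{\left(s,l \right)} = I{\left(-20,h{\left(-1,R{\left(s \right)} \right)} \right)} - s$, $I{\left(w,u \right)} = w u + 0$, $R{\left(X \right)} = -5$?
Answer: $-311$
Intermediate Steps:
$I{\left(w,u \right)} = u w$ ($I{\left(w,u \right)} = u w + 0 = u w$)
$c{\left(s,l \right)} = -120 - s$ ($c{\left(s,l \right)} = \left(1 - -5\right) \left(-20\right) - s = \left(1 + 5\right) \left(-20\right) - s = 6 \left(-20\right) - s = -120 - s$)
$- c{\left(-431,66 \right)} = - (-120 - -431) = - (-120 + 431) = \left(-1\right) 311 = -311$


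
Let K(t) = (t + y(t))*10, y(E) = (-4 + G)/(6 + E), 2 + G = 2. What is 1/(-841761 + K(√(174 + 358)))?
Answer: -8698192/7321794046407 - 205*√133/7321794046407 ≈ -1.1883e-6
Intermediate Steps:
G = 0 (G = -2 + 2 = 0)
y(E) = -4/(6 + E) (y(E) = (-4 + 0)/(6 + E) = -4/(6 + E))
K(t) = -40/(6 + t) + 10*t (K(t) = (t - 4/(6 + t))*10 = -40/(6 + t) + 10*t)
1/(-841761 + K(√(174 + 358))) = 1/(-841761 + 10*(-4 + √(174 + 358)*(6 + √(174 + 358)))/(6 + √(174 + 358))) = 1/(-841761 + 10*(-4 + √532*(6 + √532))/(6 + √532)) = 1/(-841761 + 10*(-4 + (2*√133)*(6 + 2*√133))/(6 + 2*√133)) = 1/(-841761 + 10*(-4 + 2*√133*(6 + 2*√133))/(6 + 2*√133))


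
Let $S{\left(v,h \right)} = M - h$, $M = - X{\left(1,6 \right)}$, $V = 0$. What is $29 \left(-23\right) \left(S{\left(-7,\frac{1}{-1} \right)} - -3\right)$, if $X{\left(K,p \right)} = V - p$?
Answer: $-6670$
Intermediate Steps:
$X{\left(K,p \right)} = - p$ ($X{\left(K,p \right)} = 0 - p = - p$)
$M = 6$ ($M = - \left(-1\right) 6 = \left(-1\right) \left(-6\right) = 6$)
$S{\left(v,h \right)} = 6 - h$
$29 \left(-23\right) \left(S{\left(-7,\frac{1}{-1} \right)} - -3\right) = 29 \left(-23\right) \left(\left(6 - \frac{1}{-1}\right) - -3\right) = - 667 \left(\left(6 - -1\right) + 3\right) = - 667 \left(\left(6 + 1\right) + 3\right) = - 667 \left(7 + 3\right) = \left(-667\right) 10 = -6670$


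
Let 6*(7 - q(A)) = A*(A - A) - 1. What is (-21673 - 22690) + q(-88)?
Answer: -266135/6 ≈ -44356.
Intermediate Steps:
q(A) = 43/6 (q(A) = 7 - (A*(A - A) - 1)/6 = 7 - (A*0 - 1)/6 = 7 - (0 - 1)/6 = 7 - ⅙*(-1) = 7 + ⅙ = 43/6)
(-21673 - 22690) + q(-88) = (-21673 - 22690) + 43/6 = -44363 + 43/6 = -266135/6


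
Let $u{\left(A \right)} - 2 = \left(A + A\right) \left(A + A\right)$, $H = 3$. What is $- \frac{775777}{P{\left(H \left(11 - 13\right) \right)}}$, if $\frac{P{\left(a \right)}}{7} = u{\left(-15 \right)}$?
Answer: $- \frac{775777}{6314} \approx -122.87$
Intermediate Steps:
$u{\left(A \right)} = 2 + 4 A^{2}$ ($u{\left(A \right)} = 2 + \left(A + A\right) \left(A + A\right) = 2 + 2 A 2 A = 2 + 4 A^{2}$)
$P{\left(a \right)} = 6314$ ($P{\left(a \right)} = 7 \left(2 + 4 \left(-15\right)^{2}\right) = 7 \left(2 + 4 \cdot 225\right) = 7 \left(2 + 900\right) = 7 \cdot 902 = 6314$)
$- \frac{775777}{P{\left(H \left(11 - 13\right) \right)}} = - \frac{775777}{6314}$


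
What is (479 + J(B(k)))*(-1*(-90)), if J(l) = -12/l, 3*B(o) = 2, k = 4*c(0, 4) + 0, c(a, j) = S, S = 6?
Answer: 41490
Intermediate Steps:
c(a, j) = 6
k = 24 (k = 4*6 + 0 = 24 + 0 = 24)
B(o) = ⅔ (B(o) = (⅓)*2 = ⅔)
(479 + J(B(k)))*(-1*(-90)) = (479 - 12/⅔)*(-1*(-90)) = (479 - 12*3/2)*90 = (479 - 18)*90 = 461*90 = 41490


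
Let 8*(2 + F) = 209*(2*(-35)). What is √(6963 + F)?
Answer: 3*√2281/2 ≈ 71.640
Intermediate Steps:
F = -7323/4 (F = -2 + (209*(2*(-35)))/8 = -2 + (209*(-70))/8 = -2 + (⅛)*(-14630) = -2 - 7315/4 = -7323/4 ≈ -1830.8)
√(6963 + F) = √(6963 - 7323/4) = √(20529/4) = 3*√2281/2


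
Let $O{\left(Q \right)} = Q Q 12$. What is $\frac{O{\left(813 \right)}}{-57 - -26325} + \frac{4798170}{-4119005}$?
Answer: $\frac{49309662213}{163936399} \approx 300.79$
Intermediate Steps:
$O{\left(Q \right)} = 12 Q^{2}$ ($O{\left(Q \right)} = Q^{2} \cdot 12 = 12 Q^{2}$)
$\frac{O{\left(813 \right)}}{-57 - -26325} + \frac{4798170}{-4119005} = \frac{12 \cdot 813^{2}}{-57 - -26325} + \frac{4798170}{-4119005} = \frac{12 \cdot 660969}{-57 + 26325} + 4798170 \left(- \frac{1}{4119005}\right) = \frac{7931628}{26268} - \frac{959634}{823801} = 7931628 \cdot \frac{1}{26268} - \frac{959634}{823801} = \frac{660969}{2189} - \frac{959634}{823801} = \frac{49309662213}{163936399}$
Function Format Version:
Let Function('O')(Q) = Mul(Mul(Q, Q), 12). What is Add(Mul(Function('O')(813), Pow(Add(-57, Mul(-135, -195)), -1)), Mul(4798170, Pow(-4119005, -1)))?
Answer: Rational(49309662213, 163936399) ≈ 300.79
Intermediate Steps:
Function('O')(Q) = Mul(12, Pow(Q, 2)) (Function('O')(Q) = Mul(Pow(Q, 2), 12) = Mul(12, Pow(Q, 2)))
Add(Mul(Function('O')(813), Pow(Add(-57, Mul(-135, -195)), -1)), Mul(4798170, Pow(-4119005, -1))) = Add(Mul(Mul(12, Pow(813, 2)), Pow(Add(-57, Mul(-135, -195)), -1)), Mul(4798170, Pow(-4119005, -1))) = Add(Mul(Mul(12, 660969), Pow(Add(-57, 26325), -1)), Mul(4798170, Rational(-1, 4119005))) = Add(Mul(7931628, Pow(26268, -1)), Rational(-959634, 823801)) = Add(Mul(7931628, Rational(1, 26268)), Rational(-959634, 823801)) = Add(Rational(660969, 2189), Rational(-959634, 823801)) = Rational(49309662213, 163936399)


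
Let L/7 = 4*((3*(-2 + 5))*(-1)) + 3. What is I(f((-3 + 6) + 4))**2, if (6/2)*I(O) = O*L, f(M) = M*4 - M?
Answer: 2614689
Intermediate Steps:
L = -231 (L = 7*(4*((3*(-2 + 5))*(-1)) + 3) = 7*(4*((3*3)*(-1)) + 3) = 7*(4*(9*(-1)) + 3) = 7*(4*(-9) + 3) = 7*(-36 + 3) = 7*(-33) = -231)
f(M) = 3*M (f(M) = 4*M - M = 3*M)
I(O) = -77*O (I(O) = (O*(-231))/3 = (-231*O)/3 = -77*O)
I(f((-3 + 6) + 4))**2 = (-231*((-3 + 6) + 4))**2 = (-231*(3 + 4))**2 = (-231*7)**2 = (-77*21)**2 = (-1617)**2 = 2614689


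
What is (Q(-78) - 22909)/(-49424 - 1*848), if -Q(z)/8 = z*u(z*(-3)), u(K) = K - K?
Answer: 22909/50272 ≈ 0.45570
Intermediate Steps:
u(K) = 0
Q(z) = 0 (Q(z) = -8*z*0 = -8*0 = 0)
(Q(-78) - 22909)/(-49424 - 1*848) = (0 - 22909)/(-49424 - 1*848) = -22909/(-49424 - 848) = -22909/(-50272) = -22909*(-1/50272) = 22909/50272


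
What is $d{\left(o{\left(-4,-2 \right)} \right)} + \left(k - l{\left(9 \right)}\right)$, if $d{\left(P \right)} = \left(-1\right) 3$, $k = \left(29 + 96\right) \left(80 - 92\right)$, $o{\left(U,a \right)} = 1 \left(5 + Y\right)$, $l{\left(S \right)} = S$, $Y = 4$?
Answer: $-1512$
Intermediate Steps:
$o{\left(U,a \right)} = 9$ ($o{\left(U,a \right)} = 1 \left(5 + 4\right) = 1 \cdot 9 = 9$)
$k = -1500$ ($k = 125 \left(-12\right) = -1500$)
$d{\left(P \right)} = -3$
$d{\left(o{\left(-4,-2 \right)} \right)} + \left(k - l{\left(9 \right)}\right) = -3 - 1509 = -1512$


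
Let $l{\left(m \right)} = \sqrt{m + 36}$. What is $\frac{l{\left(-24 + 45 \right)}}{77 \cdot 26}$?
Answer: $\frac{\sqrt{57}}{2002} \approx 0.0037711$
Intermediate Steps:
$l{\left(m \right)} = \sqrt{36 + m}$
$\frac{l{\left(-24 + 45 \right)}}{77 \cdot 26} = \frac{\sqrt{36 + \left(-24 + 45\right)}}{77 \cdot 26} = \frac{\sqrt{36 + 21}}{2002} = \sqrt{57} \cdot \frac{1}{2002} = \frac{\sqrt{57}}{2002}$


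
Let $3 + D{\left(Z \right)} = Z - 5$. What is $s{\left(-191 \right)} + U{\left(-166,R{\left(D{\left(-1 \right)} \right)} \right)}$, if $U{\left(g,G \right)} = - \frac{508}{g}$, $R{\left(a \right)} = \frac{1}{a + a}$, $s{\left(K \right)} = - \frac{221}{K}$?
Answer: $\frac{66857}{15853} \approx 4.2173$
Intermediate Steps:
$D{\left(Z \right)} = -8 + Z$ ($D{\left(Z \right)} = -3 + \left(Z - 5\right) = -3 + \left(-5 + Z\right) = -8 + Z$)
$R{\left(a \right)} = \frac{1}{2 a}$
$s{\left(-191 \right)} + U{\left(-166,R{\left(D{\left(-1 \right)} \right)} \right)} = - \frac{221}{-191} - \frac{508}{-166} = \left(-221\right) \left(- \frac{1}{191}\right) - - \frac{254}{83} = \frac{221}{191} + \frac{254}{83} = \frac{66857}{15853}$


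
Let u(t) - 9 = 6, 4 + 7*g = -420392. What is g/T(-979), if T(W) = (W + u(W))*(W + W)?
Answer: -105099/3303146 ≈ -0.031818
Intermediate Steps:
g = -420396/7 (g = -4/7 + (⅐)*(-420392) = -4/7 - 60056 = -420396/7 ≈ -60057.)
u(t) = 15 (u(t) = 9 + 6 = 15)
T(W) = 2*W*(15 + W) (T(W) = (W + 15)*(W + W) = (15 + W)*(2*W) = 2*W*(15 + W))
g/T(-979) = -420396*(-1/(1958*(15 - 979)))/7 = -420396/(7*(2*(-979)*(-964))) = -420396/7/1887512 = -420396/7*1/1887512 = -105099/3303146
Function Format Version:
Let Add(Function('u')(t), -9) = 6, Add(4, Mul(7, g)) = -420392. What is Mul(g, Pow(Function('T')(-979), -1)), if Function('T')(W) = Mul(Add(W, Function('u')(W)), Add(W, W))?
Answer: Rational(-105099, 3303146) ≈ -0.031818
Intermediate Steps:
g = Rational(-420396, 7) (g = Add(Rational(-4, 7), Mul(Rational(1, 7), -420392)) = Add(Rational(-4, 7), -60056) = Rational(-420396, 7) ≈ -60057.)
Function('u')(t) = 15 (Function('u')(t) = Add(9, 6) = 15)
Function('T')(W) = Mul(2, W, Add(15, W)) (Function('T')(W) = Mul(Add(W, 15), Add(W, W)) = Mul(Add(15, W), Mul(2, W)) = Mul(2, W, Add(15, W)))
Mul(g, Pow(Function('T')(-979), -1)) = Mul(Rational(-420396, 7), Pow(Mul(2, -979, Add(15, -979)), -1)) = Mul(Rational(-420396, 7), Pow(Mul(2, -979, -964), -1)) = Mul(Rational(-420396, 7), Pow(1887512, -1)) = Mul(Rational(-420396, 7), Rational(1, 1887512)) = Rational(-105099, 3303146)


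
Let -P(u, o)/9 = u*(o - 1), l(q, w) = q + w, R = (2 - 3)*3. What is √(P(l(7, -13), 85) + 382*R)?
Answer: √3390 ≈ 58.224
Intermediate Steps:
R = -3 (R = -1*3 = -3)
P(u, o) = -9*u*(-1 + o) (P(u, o) = -9*u*(o - 1) = -9*u*(-1 + o))
√(P(l(7, -13), 85) + 382*R) = √(9*(7 - 13)*(1 - 1*85) + 382*(-3)) = √(9*(-6)*(1 - 85) - 1146) = √(9*(-6)*(-84) - 1146) = √(4536 - 1146) = √3390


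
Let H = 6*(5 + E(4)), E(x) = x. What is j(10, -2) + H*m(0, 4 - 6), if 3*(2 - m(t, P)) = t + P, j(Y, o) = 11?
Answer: 155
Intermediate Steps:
m(t, P) = 2 - P/3 - t/3 (m(t, P) = 2 - (t + P)/3 = 2 - (P + t)/3 = 2 + (-P/3 - t/3) = 2 - P/3 - t/3)
H = 54 (H = 6*(5 + 4) = 6*9 = 54)
j(10, -2) + H*m(0, 4 - 6) = 11 + 54*(2 - (4 - 6)/3 - 1/3*0) = 11 + 54*(2 - 1/3*(-2) + 0) = 11 + 54*(2 + 2/3 + 0) = 11 + 54*(8/3) = 11 + 144 = 155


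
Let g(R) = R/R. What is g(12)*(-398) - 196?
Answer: -594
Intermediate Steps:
g(R) = 1
g(12)*(-398) - 196 = 1*(-398) - 196 = -398 - 196 = -594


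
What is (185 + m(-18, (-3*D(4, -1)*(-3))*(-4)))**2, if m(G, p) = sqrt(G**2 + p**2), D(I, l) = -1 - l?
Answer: 41209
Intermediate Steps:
(185 + m(-18, (-3*D(4, -1)*(-3))*(-4)))**2 = (185 + sqrt((-18)**2 + ((-3*(-1 - 1*(-1))*(-3))*(-4))**2))**2 = (185 + sqrt(324 + ((-3*(-1 + 1)*(-3))*(-4))**2))**2 = (185 + sqrt(324 + ((-3*0*(-3))*(-4))**2))**2 = (185 + sqrt(324 + ((0*(-3))*(-4))**2))**2 = (185 + sqrt(324 + (0*(-4))**2))**2 = (185 + sqrt(324 + 0**2))**2 = (185 + sqrt(324 + 0))**2 = (185 + sqrt(324))**2 = (185 + 18)**2 = 203**2 = 41209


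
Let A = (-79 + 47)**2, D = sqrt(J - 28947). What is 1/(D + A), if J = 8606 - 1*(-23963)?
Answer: 512/522477 - sqrt(3622)/1044954 ≈ 0.00092235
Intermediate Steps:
J = 32569 (J = 8606 + 23963 = 32569)
D = sqrt(3622) (D = sqrt(32569 - 28947) = sqrt(3622) ≈ 60.183)
A = 1024 (A = (-32)**2 = 1024)
1/(D + A) = 1/(sqrt(3622) + 1024) = 1/(1024 + sqrt(3622))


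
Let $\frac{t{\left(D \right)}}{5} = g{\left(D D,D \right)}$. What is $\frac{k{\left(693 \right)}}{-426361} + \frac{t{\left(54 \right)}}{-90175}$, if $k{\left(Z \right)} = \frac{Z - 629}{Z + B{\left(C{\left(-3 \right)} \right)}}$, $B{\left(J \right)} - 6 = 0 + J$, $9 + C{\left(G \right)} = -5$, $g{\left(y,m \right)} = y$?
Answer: $- \frac{34065607892}{210690125399} \approx -0.16169$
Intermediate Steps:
$C{\left(G \right)} = -14$ ($C{\left(G \right)} = -9 - 5 = -14$)
$B{\left(J \right)} = 6 + J$ ($B{\left(J \right)} = 6 + \left(0 + J\right) = 6 + J$)
$t{\left(D \right)} = 5 D^{2}$ ($t{\left(D \right)} = 5 D D = 5 D^{2}$)
$k{\left(Z \right)} = \frac{-629 + Z}{-8 + Z}$ ($k{\left(Z \right)} = \frac{Z - 629}{Z + \left(6 - 14\right)} = \frac{-629 + Z}{Z - 8} = \frac{-629 + Z}{-8 + Z}$)
$\frac{k{\left(693 \right)}}{-426361} + \frac{t{\left(54 \right)}}{-90175} = \frac{\frac{1}{-8 + 693} \left(-629 + 693\right)}{-426361} + \frac{5 \cdot 54^{2}}{-90175} = \frac{1}{685} \cdot 64 \left(- \frac{1}{426361}\right) + 5 \cdot 2916 \left(- \frac{1}{90175}\right) = \frac{1}{685} \cdot 64 \left(- \frac{1}{426361}\right) + 14580 \left(- \frac{1}{90175}\right) = \frac{64}{685} \left(- \frac{1}{426361}\right) - \frac{2916}{18035} = - \frac{64}{292057285} - \frac{2916}{18035} = - \frac{34065607892}{210690125399}$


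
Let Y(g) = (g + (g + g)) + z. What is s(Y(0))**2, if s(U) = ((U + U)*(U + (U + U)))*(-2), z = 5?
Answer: 90000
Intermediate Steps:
Y(g) = 5 + 3*g (Y(g) = (g + (g + g)) + 5 = (g + 2*g) + 5 = 3*g + 5 = 5 + 3*g)
s(U) = -12*U**2 (s(U) = ((2*U)*(U + 2*U))*(-2) = ((2*U)*(3*U))*(-2) = (6*U**2)*(-2) = -12*U**2)
s(Y(0))**2 = (-12*(5 + 3*0)**2)**2 = (-12*(5 + 0)**2)**2 = (-12*5**2)**2 = (-12*25)**2 = (-300)**2 = 90000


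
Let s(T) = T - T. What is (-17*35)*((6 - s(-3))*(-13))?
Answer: 46410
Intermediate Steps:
s(T) = 0
(-17*35)*((6 - s(-3))*(-13)) = (-17*35)*((6 - 1*0)*(-13)) = -595*(6 + 0)*(-13) = -3570*(-13) = -595*(-78) = 46410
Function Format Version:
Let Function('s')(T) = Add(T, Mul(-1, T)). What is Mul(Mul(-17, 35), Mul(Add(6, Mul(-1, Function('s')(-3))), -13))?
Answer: 46410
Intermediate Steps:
Function('s')(T) = 0
Mul(Mul(-17, 35), Mul(Add(6, Mul(-1, Function('s')(-3))), -13)) = Mul(Mul(-17, 35), Mul(Add(6, Mul(-1, 0)), -13)) = Mul(-595, Mul(Add(6, 0), -13)) = Mul(-595, Mul(6, -13)) = Mul(-595, -78) = 46410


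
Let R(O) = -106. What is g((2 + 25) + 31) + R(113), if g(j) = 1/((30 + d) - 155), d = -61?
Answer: -19717/186 ≈ -106.01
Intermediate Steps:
g(j) = -1/186 (g(j) = 1/((30 - 61) - 155) = 1/(-31 - 155) = 1/(-186) = -1/186)
g((2 + 25) + 31) + R(113) = -1/186 - 106 = -19717/186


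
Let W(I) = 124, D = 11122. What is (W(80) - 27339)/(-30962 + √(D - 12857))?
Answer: 842630830/958647179 + 27215*I*√1735/958647179 ≈ 0.87898 + 0.0011825*I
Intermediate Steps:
(W(80) - 27339)/(-30962 + √(D - 12857)) = (124 - 27339)/(-30962 + √(11122 - 12857)) = -27215/(-30962 + √(-1735)) = -27215/(-30962 + I*√1735)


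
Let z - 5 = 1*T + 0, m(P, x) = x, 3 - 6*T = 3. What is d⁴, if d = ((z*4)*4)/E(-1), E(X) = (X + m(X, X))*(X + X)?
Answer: 160000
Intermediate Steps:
T = 0 (T = ½ - ⅙*3 = ½ - ½ = 0)
E(X) = 4*X² (E(X) = (X + X)*(X + X) = (2*X)*(2*X) = 4*X²)
z = 5 (z = 5 + (1*0 + 0) = 5 + (0 + 0) = 5 + 0 = 5)
d = 20 (d = ((5*4)*4)/((4*(-1)²)) = (20*4)/((4*1)) = 80/4 = 80*(¼) = 20)
d⁴ = 20⁴ = 160000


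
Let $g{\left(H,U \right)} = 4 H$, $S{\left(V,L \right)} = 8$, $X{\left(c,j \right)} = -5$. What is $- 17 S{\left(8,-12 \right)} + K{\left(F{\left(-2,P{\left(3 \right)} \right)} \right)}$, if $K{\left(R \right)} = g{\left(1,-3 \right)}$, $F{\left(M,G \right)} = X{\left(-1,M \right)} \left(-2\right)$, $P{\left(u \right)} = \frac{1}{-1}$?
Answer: $-132$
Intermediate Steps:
$P{\left(u \right)} = -1$
$F{\left(M,G \right)} = 10$ ($F{\left(M,G \right)} = \left(-5\right) \left(-2\right) = 10$)
$K{\left(R \right)} = 4$ ($K{\left(R \right)} = 4 \cdot 1 = 4$)
$- 17 S{\left(8,-12 \right)} + K{\left(F{\left(-2,P{\left(3 \right)} \right)} \right)} = \left(-17\right) 8 + 4 = -136 + 4 = -132$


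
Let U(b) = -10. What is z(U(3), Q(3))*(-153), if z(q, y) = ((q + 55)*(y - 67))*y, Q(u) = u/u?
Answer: 454410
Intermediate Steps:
Q(u) = 1
z(q, y) = y*(-67 + y)*(55 + q) (z(q, y) = ((55 + q)*(-67 + y))*y = ((-67 + y)*(55 + q))*y = y*(-67 + y)*(55 + q))
z(U(3), Q(3))*(-153) = (1*(-3685 - 67*(-10) + 55*1 - 10*1))*(-153) = (1*(-3685 + 670 + 55 - 10))*(-153) = (1*(-2970))*(-153) = -2970*(-153) = 454410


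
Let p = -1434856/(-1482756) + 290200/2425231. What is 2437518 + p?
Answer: 2191345391666998096/899006454159 ≈ 2.4375e+6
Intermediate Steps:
p = 977538260734/899006454159 (p = -1434856*(-1/1482756) + 290200*(1/2425231) = 358714/370689 + 290200/2425231 = 977538260734/899006454159 ≈ 1.0874)
2437518 + p = 2437518 + 977538260734/899006454159 = 2191345391666998096/899006454159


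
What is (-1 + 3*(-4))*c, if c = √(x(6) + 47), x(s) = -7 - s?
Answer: -13*√34 ≈ -75.802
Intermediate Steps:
c = √34 (c = √((-7 - 1*6) + 47) = √((-7 - 6) + 47) = √(-13 + 47) = √34 ≈ 5.8309)
(-1 + 3*(-4))*c = (-1 + 3*(-4))*√34 = (-1 - 12)*√34 = -13*√34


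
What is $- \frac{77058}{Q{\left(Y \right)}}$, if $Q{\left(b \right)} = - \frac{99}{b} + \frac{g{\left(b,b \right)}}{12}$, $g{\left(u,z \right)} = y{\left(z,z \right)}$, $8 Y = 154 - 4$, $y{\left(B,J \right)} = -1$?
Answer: $\frac{23117400}{1609} \approx 14368.0$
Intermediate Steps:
$Y = \frac{75}{4}$ ($Y = \frac{154 - 4}{8} = \frac{1}{8} \cdot 150 = \frac{75}{4} \approx 18.75$)
$g{\left(u,z \right)} = -1$
$Q{\left(b \right)} = - \frac{1}{12} - \frac{99}{b}$ ($Q{\left(b \right)} = - \frac{99}{b} - \frac{1}{12} = - \frac{1}{12} - \frac{99}{b}$)
$- \frac{77058}{Q{\left(Y \right)}} = - \frac{77058}{\frac{1}{12} \frac{1}{\frac{75}{4}} \left(-1188 - \frac{75}{4}\right)} = - \frac{77058}{\frac{1}{12} \cdot \frac{4}{75} \left(-1188 - \frac{75}{4}\right)} = - \frac{77058}{\frac{1}{12} \cdot \frac{4}{75} \left(- \frac{4827}{4}\right)} = - \frac{77058}{- \frac{1609}{300}} = \left(-77058\right) \left(- \frac{300}{1609}\right) = \frac{23117400}{1609}$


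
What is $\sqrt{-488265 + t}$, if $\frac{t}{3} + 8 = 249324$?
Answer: $\sqrt{259683} \approx 509.59$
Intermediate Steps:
$t = 747948$ ($t = -24 + 3 \cdot 249324 = -24 + 747972 = 747948$)
$\sqrt{-488265 + t} = \sqrt{-488265 + 747948} = \sqrt{259683}$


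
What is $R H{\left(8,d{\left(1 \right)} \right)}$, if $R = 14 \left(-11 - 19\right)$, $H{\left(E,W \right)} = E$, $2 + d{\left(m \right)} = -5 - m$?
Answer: $-3360$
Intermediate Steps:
$d{\left(m \right)} = -7 - m$ ($d{\left(m \right)} = -2 - \left(5 + m\right) = -7 - m$)
$R = -420$ ($R = 14 \left(-30\right) = -420$)
$R H{\left(8,d{\left(1 \right)} \right)} = \left(-420\right) 8 = -3360$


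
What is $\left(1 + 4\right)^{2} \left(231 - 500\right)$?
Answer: $-6725$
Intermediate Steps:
$\left(1 + 4\right)^{2} \left(231 - 500\right) = 5^{2} \left(-269\right) = 25 \left(-269\right) = -6725$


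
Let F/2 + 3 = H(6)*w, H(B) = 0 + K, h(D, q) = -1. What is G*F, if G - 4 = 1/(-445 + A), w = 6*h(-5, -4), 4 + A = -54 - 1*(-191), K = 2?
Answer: -6235/52 ≈ -119.90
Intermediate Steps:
A = 133 (A = -4 + (-54 - 1*(-191)) = -4 + (-54 + 191) = -4 + 137 = 133)
H(B) = 2 (H(B) = 0 + 2 = 2)
w = -6 (w = 6*(-1) = -6)
F = -30 (F = -6 + 2*(2*(-6)) = -6 + 2*(-12) = -6 - 24 = -30)
G = 1247/312 (G = 4 + 1/(-445 + 133) = 4 + 1/(-312) = 4 - 1/312 = 1247/312 ≈ 3.9968)
G*F = (1247/312)*(-30) = -6235/52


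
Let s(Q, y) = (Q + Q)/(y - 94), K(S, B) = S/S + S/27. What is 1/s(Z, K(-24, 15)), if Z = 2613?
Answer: -65/3618 ≈ -0.017966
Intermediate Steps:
K(S, B) = 1 + S/27 (K(S, B) = 1 + S*(1/27) = 1 + S/27)
s(Q, y) = 2*Q/(-94 + y) (s(Q, y) = (2*Q)/(-94 + y) = 2*Q/(-94 + y))
1/s(Z, K(-24, 15)) = 1/(2*2613/(-94 + (1 + (1/27)*(-24)))) = 1/(2*2613/(-94 + (1 - 8/9))) = 1/(2*2613/(-94 + 1/9)) = 1/(2*2613/(-845/9)) = 1/(2*2613*(-9/845)) = 1/(-3618/65) = -65/3618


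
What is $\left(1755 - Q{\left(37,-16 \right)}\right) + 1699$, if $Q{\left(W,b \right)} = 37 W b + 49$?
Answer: $25309$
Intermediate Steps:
$Q{\left(W,b \right)} = 49 + 37 W b$ ($Q{\left(W,b \right)} = 37 W b + 49 = 49 + 37 W b$)
$\left(1755 - Q{\left(37,-16 \right)}\right) + 1699 = \left(1755 - \left(49 + 37 \cdot 37 \left(-16\right)\right)\right) + 1699 = \left(1755 - \left(49 - 21904\right)\right) + 1699 = \left(1755 - -21855\right) + 1699 = \left(1755 + 21855\right) + 1699 = 23610 + 1699 = 25309$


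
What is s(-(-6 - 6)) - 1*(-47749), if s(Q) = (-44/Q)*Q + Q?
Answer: 47717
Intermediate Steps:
s(Q) = -44 + Q
s(-(-6 - 6)) - 1*(-47749) = (-44 - (-6 - 6)) - 1*(-47749) = (-44 - 1*(-12)) + 47749 = (-44 + 12) + 47749 = -32 + 47749 = 47717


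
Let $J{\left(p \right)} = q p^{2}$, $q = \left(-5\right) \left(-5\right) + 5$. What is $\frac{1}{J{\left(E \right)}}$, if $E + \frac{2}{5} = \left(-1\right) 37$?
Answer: $\frac{5}{209814} \approx 2.3831 \cdot 10^{-5}$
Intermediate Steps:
$q = 30$ ($q = 25 + 5 = 30$)
$E = - \frac{187}{5}$ ($E = - \frac{2}{5} - 37 = - \frac{187}{5} \approx -37.4$)
$J{\left(p \right)} = 30 p^{2}$
$\frac{1}{J{\left(E \right)}} = \frac{1}{30 \left(- \frac{187}{5}\right)^{2}} = \frac{1}{30 \cdot \frac{34969}{25}} = \frac{1}{\frac{209814}{5}} = \frac{5}{209814}$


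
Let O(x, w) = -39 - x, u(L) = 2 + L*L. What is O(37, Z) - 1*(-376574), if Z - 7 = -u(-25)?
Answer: 376498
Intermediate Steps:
u(L) = 2 + L²
Z = -620 (Z = 7 - (2 + (-25)²) = 7 - (2 + 625) = 7 - 1*627 = 7 - 627 = -620)
O(37, Z) - 1*(-376574) = (-39 - 1*37) - 1*(-376574) = (-39 - 37) + 376574 = -76 + 376574 = 376498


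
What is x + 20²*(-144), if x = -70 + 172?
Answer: -57498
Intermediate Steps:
x = 102
x + 20²*(-144) = 102 + 20²*(-144) = 102 + 400*(-144) = 102 - 57600 = -57498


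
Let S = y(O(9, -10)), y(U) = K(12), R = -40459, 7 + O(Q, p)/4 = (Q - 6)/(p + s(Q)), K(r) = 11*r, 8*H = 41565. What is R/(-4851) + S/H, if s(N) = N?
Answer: 562266997/67210605 ≈ 8.3658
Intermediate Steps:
H = 41565/8 (H = (1/8)*41565 = 41565/8 ≈ 5195.6)
O(Q, p) = -28 + 4*(-6 + Q)/(Q + p) (O(Q, p) = -28 + 4*((Q - 6)/(p + Q)) = -28 + 4*((-6 + Q)/(Q + p)) = -28 + 4*(-6 + Q)/(Q + p))
y(U) = 132 (y(U) = 11*12 = 132)
S = 132
R/(-4851) + S/H = -40459/(-4851) + 132/(41565/8) = -40459*(-1/4851) + 132*(8/41565) = 40459/4851 + 352/13855 = 562266997/67210605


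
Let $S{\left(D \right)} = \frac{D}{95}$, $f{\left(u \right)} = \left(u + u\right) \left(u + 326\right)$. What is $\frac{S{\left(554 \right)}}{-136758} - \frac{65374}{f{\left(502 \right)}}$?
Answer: $- \frac{3078986263}{39131934120} \approx -0.078682$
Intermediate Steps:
$f{\left(u \right)} = 2 u \left(326 + u\right)$
$S{\left(D \right)} = \frac{D}{95}$ ($S{\left(D \right)} = D \frac{1}{95} = \frac{D}{95}$)
$\frac{S{\left(554 \right)}}{-136758} - \frac{65374}{f{\left(502 \right)}} = \frac{\frac{1}{95} \cdot 554}{-136758} - \frac{65374}{2 \cdot 502 \left(326 + 502\right)} = \frac{554}{95} \left(- \frac{1}{136758}\right) - \frac{65374}{2 \cdot 502 \cdot 828} = - \frac{277}{6496005} - \frac{65374}{831312} = - \frac{277}{6496005} - \frac{32687}{415656} = - \frac{3078986263}{39131934120}$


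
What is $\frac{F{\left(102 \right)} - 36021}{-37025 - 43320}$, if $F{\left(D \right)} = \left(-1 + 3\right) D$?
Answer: $\frac{35817}{80345} \approx 0.44579$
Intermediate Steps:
$F{\left(D \right)} = 2 D$
$\frac{F{\left(102 \right)} - 36021}{-37025 - 43320} = \frac{2 \cdot 102 - 36021}{-37025 - 43320} = \frac{204 - 36021}{-80345} = \left(-35817\right) \left(- \frac{1}{80345}\right) = \frac{35817}{80345}$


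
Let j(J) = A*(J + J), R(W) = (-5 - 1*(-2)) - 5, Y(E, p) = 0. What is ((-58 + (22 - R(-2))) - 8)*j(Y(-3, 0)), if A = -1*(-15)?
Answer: 0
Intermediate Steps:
R(W) = -8 (R(W) = (-5 + 2) - 5 = -3 - 5 = -8)
A = 15
j(J) = 30*J (j(J) = 15*(J + J) = 15*(2*J) = 30*J)
((-58 + (22 - R(-2))) - 8)*j(Y(-3, 0)) = ((-58 + (22 - 1*(-8))) - 8)*(30*0) = ((-58 + (22 + 8)) - 8)*0 = ((-58 + 30) - 8)*0 = (-28 - 8)*0 = -36*0 = 0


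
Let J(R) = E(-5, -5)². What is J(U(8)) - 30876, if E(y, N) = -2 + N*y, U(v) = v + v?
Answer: -30347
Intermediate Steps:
U(v) = 2*v
J(R) = 529 (J(R) = (-2 - 5*(-5))² = (-2 + 25)² = 23² = 529)
J(U(8)) - 30876 = 529 - 30876 = -30347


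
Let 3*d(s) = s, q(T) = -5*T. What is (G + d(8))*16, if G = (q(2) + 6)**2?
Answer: 896/3 ≈ 298.67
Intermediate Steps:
d(s) = s/3
G = 16 (G = (-5*2 + 6)**2 = (-10 + 6)**2 = (-4)**2 = 16)
(G + d(8))*16 = (16 + (1/3)*8)*16 = (16 + 8/3)*16 = (56/3)*16 = 896/3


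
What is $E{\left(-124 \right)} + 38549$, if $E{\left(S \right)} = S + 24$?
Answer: $38449$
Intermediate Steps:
$E{\left(S \right)} = 24 + S$
$E{\left(-124 \right)} + 38549 = \left(24 - 124\right) + 38549 = -100 + 38549 = 38449$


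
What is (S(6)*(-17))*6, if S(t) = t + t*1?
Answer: -1224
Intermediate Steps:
S(t) = 2*t (S(t) = t + t = 2*t)
(S(6)*(-17))*6 = ((2*6)*(-17))*6 = (12*(-17))*6 = -204*6 = -1224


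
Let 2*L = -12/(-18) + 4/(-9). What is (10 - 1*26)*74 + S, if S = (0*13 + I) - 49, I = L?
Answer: -11096/9 ≈ -1232.9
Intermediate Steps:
L = ⅑ (L = (-12/(-18) + 4/(-9))/2 = (-12*(-1/18) + 4*(-⅑))/2 = (⅔ - 4/9)/2 = (½)*(2/9) = ⅑ ≈ 0.11111)
I = ⅑ ≈ 0.11111
S = -440/9 (S = (0*13 + ⅑) - 49 = (0 + ⅑) - 49 = ⅑ - 49 = -440/9 ≈ -48.889)
(10 - 1*26)*74 + S = (10 - 1*26)*74 - 440/9 = (10 - 26)*74 - 440/9 = -16*74 - 440/9 = -1184 - 440/9 = -11096/9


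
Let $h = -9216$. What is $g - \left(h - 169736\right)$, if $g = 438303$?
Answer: $617255$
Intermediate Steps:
$g - \left(h - 169736\right) = 438303 - \left(-9216 - 169736\right) = 438303 - -178952 = 438303 + 178952 = 617255$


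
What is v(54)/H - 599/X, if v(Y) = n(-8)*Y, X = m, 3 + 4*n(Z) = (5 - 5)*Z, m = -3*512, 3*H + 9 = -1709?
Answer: 607853/1319424 ≈ 0.46070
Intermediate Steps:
H = -1718/3 (H = -3 + (⅓)*(-1709) = -3 - 1709/3 = -1718/3 ≈ -572.67)
m = -1536
n(Z) = -¾ (n(Z) = -¾ + ((5 - 5)*Z)/4 = -¾ + (0*Z)/4 = -¾ + (¼)*0 = -¾ + 0 = -¾)
X = -1536
v(Y) = -3*Y/4
v(54)/H - 599/X = (-¾*54)/(-1718/3) - 599/(-1536) = -81/2*(-3/1718) - 599*(-1/1536) = 243/3436 + 599/1536 = 607853/1319424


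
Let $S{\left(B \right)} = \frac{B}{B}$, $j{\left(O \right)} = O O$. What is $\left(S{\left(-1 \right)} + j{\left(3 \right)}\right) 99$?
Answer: $990$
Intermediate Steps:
$j{\left(O \right)} = O^{2}$
$S{\left(B \right)} = 1$
$\left(S{\left(-1 \right)} + j{\left(3 \right)}\right) 99 = \left(1 + 3^{2}\right) 99 = \left(1 + 9\right) 99 = 10 \cdot 99 = 990$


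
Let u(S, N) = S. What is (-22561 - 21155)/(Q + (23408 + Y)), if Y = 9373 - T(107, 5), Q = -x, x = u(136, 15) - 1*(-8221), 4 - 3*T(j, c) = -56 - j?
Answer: -131148/73105 ≈ -1.7940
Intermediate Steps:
T(j, c) = 20 + j/3 (T(j, c) = 4/3 - (-56 - j)/3 = 4/3 + (56/3 + j/3) = 20 + j/3)
x = 8357 (x = 136 - 1*(-8221) = 136 + 8221 = 8357)
Q = -8357 (Q = -1*8357 = -8357)
Y = 27952/3 (Y = 9373 - (20 + (1/3)*107) = 9373 - (20 + 107/3) = 9373 - 1*167/3 = 9373 - 167/3 = 27952/3 ≈ 9317.3)
(-22561 - 21155)/(Q + (23408 + Y)) = (-22561 - 21155)/(-8357 + (23408 + 27952/3)) = -43716/(-8357 + 98176/3) = -43716/73105/3 = -43716*3/73105 = -131148/73105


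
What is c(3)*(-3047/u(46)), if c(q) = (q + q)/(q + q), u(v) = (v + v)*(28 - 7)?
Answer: -3047/1932 ≈ -1.5771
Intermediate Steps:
u(v) = 42*v (u(v) = (2*v)*21 = 42*v)
c(q) = 1 (c(q) = (2*q)/((2*q)) = (2*q)*(1/(2*q)) = 1)
c(3)*(-3047/u(46)) = 1*(-3047/(42*46)) = 1*(-3047/1932) = -3047/1932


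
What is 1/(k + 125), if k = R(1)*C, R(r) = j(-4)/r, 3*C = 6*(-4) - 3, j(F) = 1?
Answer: 1/116 ≈ 0.0086207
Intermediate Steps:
C = -9 (C = (6*(-4) - 3)/3 = (-24 - 3)/3 = (⅓)*(-27) = -9)
R(r) = 1/r
k = -9 (k = -9/1 = 1*(-9) = -9)
1/(k + 125) = 1/(-9 + 125) = 1/116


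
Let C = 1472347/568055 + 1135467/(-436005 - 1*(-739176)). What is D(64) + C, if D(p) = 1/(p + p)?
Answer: 46622979012407/7347959569280 ≈ 6.3450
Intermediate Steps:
D(p) = 1/(2*p)
C = 363793539674/57405934135 (C = 1472347*(1/568055) + 1135467/(-436005 + 739176) = 1472347/568055 + 1135467/303171 = 1472347/568055 + 1135467*(1/303171) = 1472347/568055 + 378489/101057 = 363793539674/57405934135 ≈ 6.3372)
D(64) + C = (½)/64 + 363793539674/57405934135 = (½)*(1/64) + 363793539674/57405934135 = 1/128 + 363793539674/57405934135 = 46622979012407/7347959569280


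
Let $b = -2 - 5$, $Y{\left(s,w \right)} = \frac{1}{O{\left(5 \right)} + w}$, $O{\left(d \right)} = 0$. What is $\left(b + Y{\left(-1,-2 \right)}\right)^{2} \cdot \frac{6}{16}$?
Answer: $\frac{675}{32} \approx 21.094$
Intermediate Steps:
$Y{\left(s,w \right)} = \frac{1}{w}$ ($Y{\left(s,w \right)} = \frac{1}{0 + w} = \frac{1}{w}$)
$b = -7$
$\left(b + Y{\left(-1,-2 \right)}\right)^{2} \cdot \frac{6}{16} = \left(-7 + \frac{1}{-2}\right)^{2} \cdot \frac{6}{16} = \left(-7 - \frac{1}{2}\right)^{2} \cdot 6 \cdot \frac{1}{16} = \left(- \frac{15}{2}\right)^{2} \cdot \frac{3}{8} = \frac{225}{4} \cdot \frac{3}{8} = \frac{675}{32}$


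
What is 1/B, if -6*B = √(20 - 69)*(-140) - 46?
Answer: 69/240629 - 1470*I/240629 ≈ 0.00028675 - 0.006109*I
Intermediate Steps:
B = 23/3 + 490*I/3 (B = -(√(20 - 69)*(-140) - 46)/6 = -(√(-49)*(-140) - 46)/6 = -((7*I)*(-140) - 46)/6 = -(-980*I - 46)/6 = -(-46 - 980*I)/6 = 23/3 + 490*I/3 ≈ 7.6667 + 163.33*I)
1/B = 1/(23/3 + 490*I/3) = 9*(23/3 - 490*I/3)/240629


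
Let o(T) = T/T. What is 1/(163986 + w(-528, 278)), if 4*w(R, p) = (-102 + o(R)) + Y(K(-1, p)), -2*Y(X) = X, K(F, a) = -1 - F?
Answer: 4/655843 ≈ 6.0990e-6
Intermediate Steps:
Y(X) = -X/2
o(T) = 1
w(R, p) = -101/4 (w(R, p) = ((-102 + 1) - (-1 - 1*(-1))/2)/4 = (-101 - (-1 + 1)/2)/4 = (-101 - 1/2*0)/4 = (-101 + 0)/4 = (1/4)*(-101) = -101/4)
1/(163986 + w(-528, 278)) = 1/(163986 - 101/4) = 1/(655843/4) = 4/655843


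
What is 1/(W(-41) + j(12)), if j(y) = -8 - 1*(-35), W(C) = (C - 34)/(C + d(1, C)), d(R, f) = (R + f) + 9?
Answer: 24/673 ≈ 0.035661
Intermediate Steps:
d(R, f) = 9 + R + f
W(C) = (-34 + C)/(10 + 2*C) (W(C) = (C - 34)/(C + (9 + 1 + C)) = (-34 + C)/(C + (10 + C)) = (-34 + C)/(10 + 2*C))
j(y) = 27 (j(y) = -8 + 35 = 27)
1/(W(-41) + j(12)) = 1/((-34 - 41)/(2*(5 - 41)) + 27) = 1/((½)*(-75)/(-36) + 27) = 1/((½)*(-1/36)*(-75) + 27) = 1/(25/24 + 27) = 1/(673/24) = 24/673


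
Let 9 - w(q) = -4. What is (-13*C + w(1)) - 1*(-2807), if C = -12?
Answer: 2976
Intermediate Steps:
w(q) = 13 (w(q) = 9 - 1*(-4) = 9 + 4 = 13)
(-13*C + w(1)) - 1*(-2807) = (-13*(-12) + 13) - 1*(-2807) = (156 + 13) + 2807 = 169 + 2807 = 2976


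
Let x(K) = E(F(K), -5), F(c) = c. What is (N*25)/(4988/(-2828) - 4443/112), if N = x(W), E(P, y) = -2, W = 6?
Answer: 113120/93739 ≈ 1.2068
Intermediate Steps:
x(K) = -2
N = -2
(N*25)/(4988/(-2828) - 4443/112) = (-2*25)/(4988/(-2828) - 4443/112) = -50/(4988*(-1/2828) - 4443*1/112) = -50/(-1247/707 - 4443/112) = -50/(-468695/11312) = -50*(-11312/468695) = 113120/93739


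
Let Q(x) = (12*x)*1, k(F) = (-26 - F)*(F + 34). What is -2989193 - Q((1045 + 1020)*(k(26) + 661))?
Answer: 57944827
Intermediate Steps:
k(F) = (-26 - F)*(34 + F)
Q(x) = 12*x
-2989193 - Q((1045 + 1020)*(k(26) + 661)) = -2989193 - 12*(1045 + 1020)*((-884 - 1*26**2 - 60*26) + 661) = -2989193 - 12*2065*((-884 - 1*676 - 1560) + 661) = -2989193 - 12*2065*((-884 - 676 - 1560) + 661) = -2989193 - 12*2065*(-3120 + 661) = -2989193 - 12*2065*(-2459) = -2989193 - 12*(-5077835) = -2989193 - 1*(-60934020) = -2989193 + 60934020 = 57944827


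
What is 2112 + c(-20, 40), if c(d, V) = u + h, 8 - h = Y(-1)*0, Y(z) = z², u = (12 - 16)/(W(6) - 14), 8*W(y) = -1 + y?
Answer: 226872/107 ≈ 2120.3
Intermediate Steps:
W(y) = -⅛ + y/8 (W(y) = (-1 + y)/8 = -⅛ + y/8)
u = 32/107 (u = (12 - 16)/((-⅛ + (⅛)*6) - 14) = -4/((-⅛ + ¾) - 14) = -4/(5/8 - 14) = -4/(-107/8) = -4*(-8/107) = 32/107 ≈ 0.29907)
h = 8 (h = 8 - (-1)²*0 = 8 - 0 = 8 - 1*0 = 8 + 0 = 8)
c(d, V) = 888/107 (c(d, V) = 32/107 + 8 = 888/107)
2112 + c(-20, 40) = 2112 + 888/107 = 226872/107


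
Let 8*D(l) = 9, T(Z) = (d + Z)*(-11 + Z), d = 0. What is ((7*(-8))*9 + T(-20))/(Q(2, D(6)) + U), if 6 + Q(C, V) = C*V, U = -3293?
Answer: -464/13187 ≈ -0.035186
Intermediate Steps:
T(Z) = Z*(-11 + Z) (T(Z) = (0 + Z)*(-11 + Z) = Z*(-11 + Z))
D(l) = 9/8 (D(l) = (⅛)*9 = 9/8)
Q(C, V) = -6 + C*V
((7*(-8))*9 + T(-20))/(Q(2, D(6)) + U) = ((7*(-8))*9 - 20*(-11 - 20))/((-6 + 2*(9/8)) - 3293) = (-56*9 - 20*(-31))/((-6 + 9/4) - 3293) = (-504 + 620)/(-15/4 - 3293) = 116/(-13187/4) = 116*(-4/13187) = -464/13187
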